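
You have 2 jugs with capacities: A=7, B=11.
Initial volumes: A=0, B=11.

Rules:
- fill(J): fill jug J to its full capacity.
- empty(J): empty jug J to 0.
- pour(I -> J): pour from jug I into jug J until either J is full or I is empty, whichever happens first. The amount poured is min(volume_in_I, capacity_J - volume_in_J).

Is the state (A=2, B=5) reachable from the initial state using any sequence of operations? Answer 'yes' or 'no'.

BFS explored all 36 reachable states.
Reachable set includes: (0,0), (0,1), (0,2), (0,3), (0,4), (0,5), (0,6), (0,7), (0,8), (0,9), (0,10), (0,11) ...
Target (A=2, B=5) not in reachable set → no.

Answer: no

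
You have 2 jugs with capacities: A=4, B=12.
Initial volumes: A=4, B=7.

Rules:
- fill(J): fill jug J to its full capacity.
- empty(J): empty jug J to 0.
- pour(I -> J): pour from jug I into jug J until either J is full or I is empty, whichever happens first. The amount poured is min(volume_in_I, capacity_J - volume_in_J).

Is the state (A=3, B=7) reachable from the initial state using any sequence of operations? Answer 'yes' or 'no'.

Answer: no

Derivation:
BFS explored all 16 reachable states.
Reachable set includes: (0,0), (0,3), (0,4), (0,7), (0,8), (0,11), (0,12), (3,0), (3,12), (4,0), (4,3), (4,4) ...
Target (A=3, B=7) not in reachable set → no.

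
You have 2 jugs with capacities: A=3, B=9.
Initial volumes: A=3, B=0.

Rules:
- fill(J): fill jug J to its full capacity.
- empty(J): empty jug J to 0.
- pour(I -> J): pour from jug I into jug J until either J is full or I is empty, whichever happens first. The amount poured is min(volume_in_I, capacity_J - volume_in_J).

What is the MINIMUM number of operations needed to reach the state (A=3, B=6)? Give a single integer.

BFS from (A=3, B=0). One shortest path:
  1. empty(A) -> (A=0 B=0)
  2. fill(B) -> (A=0 B=9)
  3. pour(B -> A) -> (A=3 B=6)
Reached target in 3 moves.

Answer: 3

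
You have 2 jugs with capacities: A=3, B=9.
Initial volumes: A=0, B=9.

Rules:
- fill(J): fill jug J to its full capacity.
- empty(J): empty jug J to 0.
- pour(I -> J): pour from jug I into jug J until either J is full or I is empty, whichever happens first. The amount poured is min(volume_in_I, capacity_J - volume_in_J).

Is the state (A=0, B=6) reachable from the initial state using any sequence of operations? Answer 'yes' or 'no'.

BFS from (A=0, B=9):
  1. pour(B -> A) -> (A=3 B=6)
  2. empty(A) -> (A=0 B=6)
Target reached → yes.

Answer: yes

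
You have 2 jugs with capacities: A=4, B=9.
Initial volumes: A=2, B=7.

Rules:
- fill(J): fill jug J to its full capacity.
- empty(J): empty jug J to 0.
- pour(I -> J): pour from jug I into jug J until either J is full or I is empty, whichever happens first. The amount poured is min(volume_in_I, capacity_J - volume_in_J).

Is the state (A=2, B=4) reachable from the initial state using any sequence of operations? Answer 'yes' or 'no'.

BFS explored all 27 reachable states.
Reachable set includes: (0,0), (0,1), (0,2), (0,3), (0,4), (0,5), (0,6), (0,7), (0,8), (0,9), (1,0), (1,9) ...
Target (A=2, B=4) not in reachable set → no.

Answer: no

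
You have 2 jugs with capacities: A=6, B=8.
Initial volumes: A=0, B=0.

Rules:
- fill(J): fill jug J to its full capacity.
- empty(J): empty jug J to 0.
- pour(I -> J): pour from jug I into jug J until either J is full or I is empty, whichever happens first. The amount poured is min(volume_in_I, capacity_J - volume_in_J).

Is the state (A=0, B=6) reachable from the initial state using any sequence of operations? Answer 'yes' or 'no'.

BFS from (A=0, B=0):
  1. fill(A) -> (A=6 B=0)
  2. pour(A -> B) -> (A=0 B=6)
Target reached → yes.

Answer: yes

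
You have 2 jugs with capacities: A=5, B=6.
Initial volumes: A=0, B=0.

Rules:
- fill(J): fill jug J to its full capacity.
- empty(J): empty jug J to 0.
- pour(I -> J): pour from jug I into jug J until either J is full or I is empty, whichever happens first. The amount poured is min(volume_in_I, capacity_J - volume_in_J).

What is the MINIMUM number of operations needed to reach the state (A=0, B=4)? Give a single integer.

Answer: 6

Derivation:
BFS from (A=0, B=0). One shortest path:
  1. fill(A) -> (A=5 B=0)
  2. pour(A -> B) -> (A=0 B=5)
  3. fill(A) -> (A=5 B=5)
  4. pour(A -> B) -> (A=4 B=6)
  5. empty(B) -> (A=4 B=0)
  6. pour(A -> B) -> (A=0 B=4)
Reached target in 6 moves.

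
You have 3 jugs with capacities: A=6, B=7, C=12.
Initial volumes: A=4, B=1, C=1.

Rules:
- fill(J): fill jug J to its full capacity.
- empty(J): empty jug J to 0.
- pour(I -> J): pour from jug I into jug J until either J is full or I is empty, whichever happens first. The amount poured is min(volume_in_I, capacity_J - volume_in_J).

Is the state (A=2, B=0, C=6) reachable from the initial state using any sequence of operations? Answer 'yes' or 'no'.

BFS from (A=4, B=1, C=1):
  1. fill(A) -> (A=6 B=1 C=1)
  2. pour(C -> B) -> (A=6 B=2 C=0)
  3. pour(A -> C) -> (A=0 B=2 C=6)
  4. pour(B -> A) -> (A=2 B=0 C=6)
Target reached → yes.

Answer: yes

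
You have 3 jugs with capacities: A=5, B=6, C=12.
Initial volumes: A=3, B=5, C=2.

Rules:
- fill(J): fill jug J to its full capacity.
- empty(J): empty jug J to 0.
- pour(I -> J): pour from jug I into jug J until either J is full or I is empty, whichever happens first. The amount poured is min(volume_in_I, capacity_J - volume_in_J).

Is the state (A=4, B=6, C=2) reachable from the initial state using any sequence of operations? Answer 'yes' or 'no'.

BFS from (A=3, B=5, C=2):
  1. fill(A) -> (A=5 B=5 C=2)
  2. pour(A -> B) -> (A=4 B=6 C=2)
Target reached → yes.

Answer: yes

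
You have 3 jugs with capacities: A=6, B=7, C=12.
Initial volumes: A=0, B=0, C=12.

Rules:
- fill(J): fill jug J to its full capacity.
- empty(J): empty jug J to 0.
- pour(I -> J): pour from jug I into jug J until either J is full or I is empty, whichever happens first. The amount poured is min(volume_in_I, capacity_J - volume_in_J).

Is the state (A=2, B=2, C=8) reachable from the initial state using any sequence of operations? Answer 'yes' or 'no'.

BFS explored all 398 reachable states.
Reachable set includes: (0,0,0), (0,0,1), (0,0,2), (0,0,3), (0,0,4), (0,0,5), (0,0,6), (0,0,7), (0,0,8), (0,0,9), (0,0,10), (0,0,11) ...
Target (A=2, B=2, C=8) not in reachable set → no.

Answer: no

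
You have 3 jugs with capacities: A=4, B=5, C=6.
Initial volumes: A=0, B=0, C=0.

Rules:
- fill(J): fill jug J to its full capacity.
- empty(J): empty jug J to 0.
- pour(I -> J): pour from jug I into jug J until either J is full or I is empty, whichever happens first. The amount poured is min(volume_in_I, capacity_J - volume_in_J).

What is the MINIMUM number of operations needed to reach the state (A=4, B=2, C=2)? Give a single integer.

BFS from (A=0, B=0, C=0). One shortest path:
  1. fill(A) -> (A=4 B=0 C=0)
  2. pour(A -> B) -> (A=0 B=4 C=0)
  3. fill(A) -> (A=4 B=4 C=0)
  4. pour(A -> C) -> (A=0 B=4 C=4)
  5. pour(B -> C) -> (A=0 B=2 C=6)
  6. pour(C -> A) -> (A=4 B=2 C=2)
Reached target in 6 moves.

Answer: 6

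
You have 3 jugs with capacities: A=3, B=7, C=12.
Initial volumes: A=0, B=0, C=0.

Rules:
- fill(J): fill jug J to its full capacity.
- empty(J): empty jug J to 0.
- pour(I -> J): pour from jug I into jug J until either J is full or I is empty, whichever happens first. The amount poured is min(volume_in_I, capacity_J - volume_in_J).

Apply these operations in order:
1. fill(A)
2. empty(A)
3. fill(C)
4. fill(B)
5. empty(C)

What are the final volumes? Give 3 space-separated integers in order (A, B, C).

Answer: 0 7 0

Derivation:
Step 1: fill(A) -> (A=3 B=0 C=0)
Step 2: empty(A) -> (A=0 B=0 C=0)
Step 3: fill(C) -> (A=0 B=0 C=12)
Step 4: fill(B) -> (A=0 B=7 C=12)
Step 5: empty(C) -> (A=0 B=7 C=0)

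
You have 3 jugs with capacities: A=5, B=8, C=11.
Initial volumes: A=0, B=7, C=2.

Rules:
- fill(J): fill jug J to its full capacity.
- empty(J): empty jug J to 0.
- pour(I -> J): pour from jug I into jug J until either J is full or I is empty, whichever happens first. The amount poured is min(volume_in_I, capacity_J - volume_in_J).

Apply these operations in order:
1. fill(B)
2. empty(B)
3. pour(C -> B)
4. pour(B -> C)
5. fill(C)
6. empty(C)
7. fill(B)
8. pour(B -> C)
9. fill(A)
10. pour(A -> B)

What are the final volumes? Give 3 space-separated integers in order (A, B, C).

Step 1: fill(B) -> (A=0 B=8 C=2)
Step 2: empty(B) -> (A=0 B=0 C=2)
Step 3: pour(C -> B) -> (A=0 B=2 C=0)
Step 4: pour(B -> C) -> (A=0 B=0 C=2)
Step 5: fill(C) -> (A=0 B=0 C=11)
Step 6: empty(C) -> (A=0 B=0 C=0)
Step 7: fill(B) -> (A=0 B=8 C=0)
Step 8: pour(B -> C) -> (A=0 B=0 C=8)
Step 9: fill(A) -> (A=5 B=0 C=8)
Step 10: pour(A -> B) -> (A=0 B=5 C=8)

Answer: 0 5 8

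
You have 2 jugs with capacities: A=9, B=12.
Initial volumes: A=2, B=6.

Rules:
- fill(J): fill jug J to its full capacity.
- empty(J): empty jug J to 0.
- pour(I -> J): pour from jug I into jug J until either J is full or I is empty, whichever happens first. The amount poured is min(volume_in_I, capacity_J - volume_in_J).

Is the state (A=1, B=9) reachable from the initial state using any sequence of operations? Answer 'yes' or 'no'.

Answer: no

Derivation:
BFS explored all 29 reachable states.
Reachable set includes: (0,0), (0,2), (0,3), (0,5), (0,6), (0,8), (0,9), (0,11), (0,12), (2,0), (2,6), (2,12) ...
Target (A=1, B=9) not in reachable set → no.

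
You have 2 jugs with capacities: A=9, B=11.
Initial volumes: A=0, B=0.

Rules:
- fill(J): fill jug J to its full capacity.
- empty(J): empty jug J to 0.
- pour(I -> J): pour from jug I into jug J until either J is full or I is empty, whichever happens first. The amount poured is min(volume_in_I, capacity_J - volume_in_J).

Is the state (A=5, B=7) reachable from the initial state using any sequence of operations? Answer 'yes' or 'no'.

BFS explored all 40 reachable states.
Reachable set includes: (0,0), (0,1), (0,2), (0,3), (0,4), (0,5), (0,6), (0,7), (0,8), (0,9), (0,10), (0,11) ...
Target (A=5, B=7) not in reachable set → no.

Answer: no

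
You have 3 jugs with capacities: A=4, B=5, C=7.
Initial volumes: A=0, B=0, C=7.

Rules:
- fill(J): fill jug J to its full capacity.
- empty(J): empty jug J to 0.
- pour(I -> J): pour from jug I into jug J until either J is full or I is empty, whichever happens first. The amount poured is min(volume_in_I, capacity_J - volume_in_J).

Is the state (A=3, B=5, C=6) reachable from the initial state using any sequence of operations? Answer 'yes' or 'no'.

BFS from (A=0, B=0, C=7):
  1. pour(C -> A) -> (A=4 B=0 C=3)
  2. pour(A -> B) -> (A=0 B=4 C=3)
  3. pour(C -> A) -> (A=3 B=4 C=0)
  4. fill(C) -> (A=3 B=4 C=7)
  5. pour(C -> B) -> (A=3 B=5 C=6)
Target reached → yes.

Answer: yes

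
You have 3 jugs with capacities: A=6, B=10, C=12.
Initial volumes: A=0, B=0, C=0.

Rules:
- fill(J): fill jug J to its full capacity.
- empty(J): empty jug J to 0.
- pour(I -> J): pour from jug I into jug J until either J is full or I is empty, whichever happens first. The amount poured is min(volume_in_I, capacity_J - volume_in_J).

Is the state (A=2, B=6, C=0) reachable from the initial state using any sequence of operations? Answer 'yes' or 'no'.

Answer: yes

Derivation:
BFS from (A=0, B=0, C=0):
  1. fill(A) -> (A=6 B=0 C=0)
  2. fill(C) -> (A=6 B=0 C=12)
  3. pour(C -> B) -> (A=6 B=10 C=2)
  4. empty(B) -> (A=6 B=0 C=2)
  5. pour(A -> B) -> (A=0 B=6 C=2)
  6. pour(C -> A) -> (A=2 B=6 C=0)
Target reached → yes.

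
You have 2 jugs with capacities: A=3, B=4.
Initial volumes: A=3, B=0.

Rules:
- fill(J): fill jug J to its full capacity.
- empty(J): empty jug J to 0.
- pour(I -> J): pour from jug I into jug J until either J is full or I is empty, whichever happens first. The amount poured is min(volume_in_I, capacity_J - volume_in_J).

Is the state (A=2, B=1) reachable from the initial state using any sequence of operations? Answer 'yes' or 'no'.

Answer: no

Derivation:
BFS explored all 14 reachable states.
Reachable set includes: (0,0), (0,1), (0,2), (0,3), (0,4), (1,0), (1,4), (2,0), (2,4), (3,0), (3,1), (3,2) ...
Target (A=2, B=1) not in reachable set → no.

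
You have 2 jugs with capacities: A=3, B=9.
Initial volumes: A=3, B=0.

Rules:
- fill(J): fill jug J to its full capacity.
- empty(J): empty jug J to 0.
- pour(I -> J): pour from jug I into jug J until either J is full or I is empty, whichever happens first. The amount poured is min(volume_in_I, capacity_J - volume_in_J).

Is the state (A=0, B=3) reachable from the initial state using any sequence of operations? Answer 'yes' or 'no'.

Answer: yes

Derivation:
BFS from (A=3, B=0):
  1. pour(A -> B) -> (A=0 B=3)
Target reached → yes.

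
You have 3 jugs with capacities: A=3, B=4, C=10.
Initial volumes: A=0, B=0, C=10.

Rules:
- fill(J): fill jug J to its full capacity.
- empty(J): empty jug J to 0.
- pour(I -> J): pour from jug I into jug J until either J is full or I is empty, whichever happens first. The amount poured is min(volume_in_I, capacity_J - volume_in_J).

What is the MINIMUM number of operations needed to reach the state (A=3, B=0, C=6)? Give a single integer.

Answer: 3

Derivation:
BFS from (A=0, B=0, C=10). One shortest path:
  1. fill(A) -> (A=3 B=0 C=10)
  2. pour(C -> B) -> (A=3 B=4 C=6)
  3. empty(B) -> (A=3 B=0 C=6)
Reached target in 3 moves.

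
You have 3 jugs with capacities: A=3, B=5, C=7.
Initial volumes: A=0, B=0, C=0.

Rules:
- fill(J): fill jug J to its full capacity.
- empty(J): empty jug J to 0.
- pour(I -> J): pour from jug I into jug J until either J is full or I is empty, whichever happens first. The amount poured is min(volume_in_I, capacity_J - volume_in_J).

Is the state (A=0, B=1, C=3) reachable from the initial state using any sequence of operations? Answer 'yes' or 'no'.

BFS from (A=0, B=0, C=0):
  1. fill(C) -> (A=0 B=0 C=7)
  2. pour(C -> A) -> (A=3 B=0 C=4)
  3. empty(A) -> (A=0 B=0 C=4)
  4. pour(C -> A) -> (A=3 B=0 C=1)
  5. pour(C -> B) -> (A=3 B=1 C=0)
  6. pour(A -> C) -> (A=0 B=1 C=3)
Target reached → yes.

Answer: yes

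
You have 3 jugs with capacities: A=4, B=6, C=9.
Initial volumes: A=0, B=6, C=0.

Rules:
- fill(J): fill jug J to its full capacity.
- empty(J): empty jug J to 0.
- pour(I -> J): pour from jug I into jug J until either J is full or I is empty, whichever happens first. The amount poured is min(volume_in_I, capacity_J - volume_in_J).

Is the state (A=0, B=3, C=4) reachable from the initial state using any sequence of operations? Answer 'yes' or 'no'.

BFS from (A=0, B=6, C=0):
  1. fill(A) -> (A=4 B=6 C=0)
  2. pour(B -> C) -> (A=4 B=0 C=6)
  3. fill(B) -> (A=4 B=6 C=6)
  4. pour(B -> C) -> (A=4 B=3 C=9)
  5. empty(C) -> (A=4 B=3 C=0)
  6. pour(A -> C) -> (A=0 B=3 C=4)
Target reached → yes.

Answer: yes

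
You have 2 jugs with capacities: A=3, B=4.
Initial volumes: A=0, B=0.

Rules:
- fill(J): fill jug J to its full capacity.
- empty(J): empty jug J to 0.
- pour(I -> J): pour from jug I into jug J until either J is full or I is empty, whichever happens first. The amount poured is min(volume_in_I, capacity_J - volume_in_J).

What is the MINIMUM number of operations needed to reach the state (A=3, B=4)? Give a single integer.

Answer: 2

Derivation:
BFS from (A=0, B=0). One shortest path:
  1. fill(A) -> (A=3 B=0)
  2. fill(B) -> (A=3 B=4)
Reached target in 2 moves.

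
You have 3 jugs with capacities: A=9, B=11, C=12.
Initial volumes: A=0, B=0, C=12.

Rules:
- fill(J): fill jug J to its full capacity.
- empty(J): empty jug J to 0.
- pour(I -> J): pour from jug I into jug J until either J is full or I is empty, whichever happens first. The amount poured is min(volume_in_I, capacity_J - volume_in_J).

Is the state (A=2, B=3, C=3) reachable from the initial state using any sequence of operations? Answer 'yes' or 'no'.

BFS explored all 680 reachable states.
Reachable set includes: (0,0,0), (0,0,1), (0,0,2), (0,0,3), (0,0,4), (0,0,5), (0,0,6), (0,0,7), (0,0,8), (0,0,9), (0,0,10), (0,0,11) ...
Target (A=2, B=3, C=3) not in reachable set → no.

Answer: no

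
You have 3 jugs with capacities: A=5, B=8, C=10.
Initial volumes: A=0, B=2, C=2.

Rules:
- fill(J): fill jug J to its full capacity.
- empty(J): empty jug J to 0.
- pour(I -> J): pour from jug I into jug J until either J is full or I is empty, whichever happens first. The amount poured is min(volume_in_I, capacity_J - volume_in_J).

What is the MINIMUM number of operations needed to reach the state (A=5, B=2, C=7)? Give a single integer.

BFS from (A=0, B=2, C=2). One shortest path:
  1. fill(A) -> (A=5 B=2 C=2)
  2. pour(A -> C) -> (A=0 B=2 C=7)
  3. fill(A) -> (A=5 B=2 C=7)
Reached target in 3 moves.

Answer: 3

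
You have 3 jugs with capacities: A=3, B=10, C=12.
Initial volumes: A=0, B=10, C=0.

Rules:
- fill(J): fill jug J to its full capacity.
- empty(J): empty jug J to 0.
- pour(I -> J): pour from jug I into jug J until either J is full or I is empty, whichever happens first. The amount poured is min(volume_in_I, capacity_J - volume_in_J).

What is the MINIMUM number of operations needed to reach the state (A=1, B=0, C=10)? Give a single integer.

BFS from (A=0, B=10, C=0). One shortest path:
  1. fill(A) -> (A=3 B=10 C=0)
  2. pour(B -> C) -> (A=3 B=0 C=10)
  3. fill(B) -> (A=3 B=10 C=10)
  4. pour(A -> C) -> (A=1 B=10 C=12)
  5. empty(C) -> (A=1 B=10 C=0)
  6. pour(B -> C) -> (A=1 B=0 C=10)
Reached target in 6 moves.

Answer: 6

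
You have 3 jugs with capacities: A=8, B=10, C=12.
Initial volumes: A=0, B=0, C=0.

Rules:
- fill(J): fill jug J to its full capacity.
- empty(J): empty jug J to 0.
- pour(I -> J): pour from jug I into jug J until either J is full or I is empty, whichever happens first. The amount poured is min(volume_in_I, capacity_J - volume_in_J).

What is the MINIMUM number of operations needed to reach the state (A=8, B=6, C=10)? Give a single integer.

BFS from (A=0, B=0, C=0). One shortest path:
  1. fill(A) -> (A=8 B=0 C=0)
  2. pour(A -> B) -> (A=0 B=8 C=0)
  3. fill(A) -> (A=8 B=8 C=0)
  4. pour(A -> B) -> (A=6 B=10 C=0)
  5. pour(B -> C) -> (A=6 B=0 C=10)
  6. pour(A -> B) -> (A=0 B=6 C=10)
  7. fill(A) -> (A=8 B=6 C=10)
Reached target in 7 moves.

Answer: 7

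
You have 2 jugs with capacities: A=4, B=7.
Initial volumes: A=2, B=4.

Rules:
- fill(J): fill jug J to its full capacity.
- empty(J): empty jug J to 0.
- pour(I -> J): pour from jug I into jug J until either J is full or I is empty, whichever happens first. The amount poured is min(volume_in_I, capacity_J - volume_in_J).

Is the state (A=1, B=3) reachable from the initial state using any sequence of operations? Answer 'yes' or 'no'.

Answer: no

Derivation:
BFS explored all 23 reachable states.
Reachable set includes: (0,0), (0,1), (0,2), (0,3), (0,4), (0,5), (0,6), (0,7), (1,0), (1,7), (2,0), (2,4) ...
Target (A=1, B=3) not in reachable set → no.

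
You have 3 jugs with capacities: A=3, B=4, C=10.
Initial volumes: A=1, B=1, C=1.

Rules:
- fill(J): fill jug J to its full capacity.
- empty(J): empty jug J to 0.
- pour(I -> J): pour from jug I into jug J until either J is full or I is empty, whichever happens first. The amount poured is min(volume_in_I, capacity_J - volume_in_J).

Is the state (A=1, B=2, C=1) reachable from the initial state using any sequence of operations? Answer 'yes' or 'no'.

Answer: no

Derivation:
BFS explored all 167 reachable states.
Reachable set includes: (0,0,0), (0,0,1), (0,0,2), (0,0,3), (0,0,4), (0,0,5), (0,0,6), (0,0,7), (0,0,8), (0,0,9), (0,0,10), (0,1,0) ...
Target (A=1, B=2, C=1) not in reachable set → no.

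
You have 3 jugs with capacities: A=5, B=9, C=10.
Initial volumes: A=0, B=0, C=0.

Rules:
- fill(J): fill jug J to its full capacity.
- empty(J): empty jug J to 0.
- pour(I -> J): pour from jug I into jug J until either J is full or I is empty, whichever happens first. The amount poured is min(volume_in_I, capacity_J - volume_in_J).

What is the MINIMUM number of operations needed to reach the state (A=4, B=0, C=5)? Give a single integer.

Answer: 4

Derivation:
BFS from (A=0, B=0, C=0). One shortest path:
  1. fill(B) -> (A=0 B=9 C=0)
  2. pour(B -> A) -> (A=5 B=4 C=0)
  3. pour(A -> C) -> (A=0 B=4 C=5)
  4. pour(B -> A) -> (A=4 B=0 C=5)
Reached target in 4 moves.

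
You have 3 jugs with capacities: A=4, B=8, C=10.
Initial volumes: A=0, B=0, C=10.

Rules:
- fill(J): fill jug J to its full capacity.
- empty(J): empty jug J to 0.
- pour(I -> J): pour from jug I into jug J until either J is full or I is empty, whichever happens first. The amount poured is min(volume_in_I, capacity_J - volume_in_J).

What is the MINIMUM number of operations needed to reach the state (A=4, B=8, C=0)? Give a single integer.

Answer: 3

Derivation:
BFS from (A=0, B=0, C=10). One shortest path:
  1. fill(A) -> (A=4 B=0 C=10)
  2. fill(B) -> (A=4 B=8 C=10)
  3. empty(C) -> (A=4 B=8 C=0)
Reached target in 3 moves.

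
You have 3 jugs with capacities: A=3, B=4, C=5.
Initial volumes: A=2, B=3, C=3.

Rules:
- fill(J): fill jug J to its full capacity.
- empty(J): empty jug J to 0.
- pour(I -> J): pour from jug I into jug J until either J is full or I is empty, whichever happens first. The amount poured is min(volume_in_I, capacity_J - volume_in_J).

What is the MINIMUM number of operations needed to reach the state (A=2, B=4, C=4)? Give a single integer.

BFS from (A=2, B=3, C=3). One shortest path:
  1. fill(C) -> (A=2 B=3 C=5)
  2. pour(C -> B) -> (A=2 B=4 C=4)
Reached target in 2 moves.

Answer: 2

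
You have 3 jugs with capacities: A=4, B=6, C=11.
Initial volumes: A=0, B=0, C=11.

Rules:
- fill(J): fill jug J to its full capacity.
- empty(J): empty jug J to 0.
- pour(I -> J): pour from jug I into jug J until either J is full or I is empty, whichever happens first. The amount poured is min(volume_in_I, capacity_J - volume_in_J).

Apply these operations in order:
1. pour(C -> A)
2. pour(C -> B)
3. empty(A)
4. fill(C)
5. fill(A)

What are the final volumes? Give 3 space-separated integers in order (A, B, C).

Answer: 4 6 11

Derivation:
Step 1: pour(C -> A) -> (A=4 B=0 C=7)
Step 2: pour(C -> B) -> (A=4 B=6 C=1)
Step 3: empty(A) -> (A=0 B=6 C=1)
Step 4: fill(C) -> (A=0 B=6 C=11)
Step 5: fill(A) -> (A=4 B=6 C=11)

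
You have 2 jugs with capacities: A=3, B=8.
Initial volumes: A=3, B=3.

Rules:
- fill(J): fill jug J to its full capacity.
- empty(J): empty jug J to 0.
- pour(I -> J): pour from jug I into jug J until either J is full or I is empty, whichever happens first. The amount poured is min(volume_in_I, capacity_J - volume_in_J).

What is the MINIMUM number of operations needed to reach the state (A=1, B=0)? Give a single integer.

Answer: 4

Derivation:
BFS from (A=3, B=3). One shortest path:
  1. pour(A -> B) -> (A=0 B=6)
  2. fill(A) -> (A=3 B=6)
  3. pour(A -> B) -> (A=1 B=8)
  4. empty(B) -> (A=1 B=0)
Reached target in 4 moves.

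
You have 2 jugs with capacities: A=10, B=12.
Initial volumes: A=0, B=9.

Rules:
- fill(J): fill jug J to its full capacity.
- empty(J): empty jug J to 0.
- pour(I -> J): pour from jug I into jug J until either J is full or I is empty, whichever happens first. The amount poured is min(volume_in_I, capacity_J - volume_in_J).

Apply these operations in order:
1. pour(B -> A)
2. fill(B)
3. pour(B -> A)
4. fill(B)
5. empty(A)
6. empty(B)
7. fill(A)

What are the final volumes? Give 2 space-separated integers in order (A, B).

Answer: 10 0

Derivation:
Step 1: pour(B -> A) -> (A=9 B=0)
Step 2: fill(B) -> (A=9 B=12)
Step 3: pour(B -> A) -> (A=10 B=11)
Step 4: fill(B) -> (A=10 B=12)
Step 5: empty(A) -> (A=0 B=12)
Step 6: empty(B) -> (A=0 B=0)
Step 7: fill(A) -> (A=10 B=0)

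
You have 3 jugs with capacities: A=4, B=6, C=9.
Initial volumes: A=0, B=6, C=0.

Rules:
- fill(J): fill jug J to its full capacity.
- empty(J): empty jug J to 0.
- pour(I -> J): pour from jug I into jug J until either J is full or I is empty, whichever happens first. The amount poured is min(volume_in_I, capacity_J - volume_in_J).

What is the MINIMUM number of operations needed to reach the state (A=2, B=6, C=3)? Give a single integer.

BFS from (A=0, B=6, C=0). One shortest path:
  1. fill(C) -> (A=0 B=6 C=9)
  2. pour(B -> A) -> (A=4 B=2 C=9)
  3. empty(A) -> (A=0 B=2 C=9)
  4. pour(B -> A) -> (A=2 B=0 C=9)
  5. pour(C -> B) -> (A=2 B=6 C=3)
Reached target in 5 moves.

Answer: 5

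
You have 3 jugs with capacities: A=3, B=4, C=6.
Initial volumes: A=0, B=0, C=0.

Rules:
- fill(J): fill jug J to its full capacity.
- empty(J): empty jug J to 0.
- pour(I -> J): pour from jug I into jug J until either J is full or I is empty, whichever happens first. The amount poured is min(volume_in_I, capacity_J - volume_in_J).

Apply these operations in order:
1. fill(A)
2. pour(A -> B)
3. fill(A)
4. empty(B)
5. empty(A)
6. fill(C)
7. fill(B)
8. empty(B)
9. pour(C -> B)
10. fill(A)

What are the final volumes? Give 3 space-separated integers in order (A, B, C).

Answer: 3 4 2

Derivation:
Step 1: fill(A) -> (A=3 B=0 C=0)
Step 2: pour(A -> B) -> (A=0 B=3 C=0)
Step 3: fill(A) -> (A=3 B=3 C=0)
Step 4: empty(B) -> (A=3 B=0 C=0)
Step 5: empty(A) -> (A=0 B=0 C=0)
Step 6: fill(C) -> (A=0 B=0 C=6)
Step 7: fill(B) -> (A=0 B=4 C=6)
Step 8: empty(B) -> (A=0 B=0 C=6)
Step 9: pour(C -> B) -> (A=0 B=4 C=2)
Step 10: fill(A) -> (A=3 B=4 C=2)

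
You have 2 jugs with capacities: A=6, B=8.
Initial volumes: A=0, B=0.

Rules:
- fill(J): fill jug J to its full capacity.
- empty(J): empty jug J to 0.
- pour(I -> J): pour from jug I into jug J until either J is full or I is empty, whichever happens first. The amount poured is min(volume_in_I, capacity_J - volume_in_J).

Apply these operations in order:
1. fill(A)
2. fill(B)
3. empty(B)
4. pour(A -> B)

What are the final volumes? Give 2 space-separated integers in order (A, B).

Step 1: fill(A) -> (A=6 B=0)
Step 2: fill(B) -> (A=6 B=8)
Step 3: empty(B) -> (A=6 B=0)
Step 4: pour(A -> B) -> (A=0 B=6)

Answer: 0 6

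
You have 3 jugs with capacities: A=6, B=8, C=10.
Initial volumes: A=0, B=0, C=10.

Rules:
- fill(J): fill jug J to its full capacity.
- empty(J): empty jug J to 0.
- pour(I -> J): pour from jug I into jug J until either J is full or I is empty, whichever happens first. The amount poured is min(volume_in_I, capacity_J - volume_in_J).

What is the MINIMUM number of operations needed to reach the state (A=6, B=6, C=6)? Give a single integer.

Answer: 6

Derivation:
BFS from (A=0, B=0, C=10). One shortest path:
  1. fill(A) -> (A=6 B=0 C=10)
  2. empty(C) -> (A=6 B=0 C=0)
  3. pour(A -> B) -> (A=0 B=6 C=0)
  4. fill(A) -> (A=6 B=6 C=0)
  5. pour(A -> C) -> (A=0 B=6 C=6)
  6. fill(A) -> (A=6 B=6 C=6)
Reached target in 6 moves.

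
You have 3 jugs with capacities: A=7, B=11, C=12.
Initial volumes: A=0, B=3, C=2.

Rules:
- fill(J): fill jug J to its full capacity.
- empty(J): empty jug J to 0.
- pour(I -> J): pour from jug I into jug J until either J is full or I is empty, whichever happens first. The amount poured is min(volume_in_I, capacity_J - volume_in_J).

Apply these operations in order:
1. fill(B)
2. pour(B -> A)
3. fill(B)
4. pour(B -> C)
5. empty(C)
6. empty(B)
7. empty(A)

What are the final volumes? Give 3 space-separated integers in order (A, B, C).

Step 1: fill(B) -> (A=0 B=11 C=2)
Step 2: pour(B -> A) -> (A=7 B=4 C=2)
Step 3: fill(B) -> (A=7 B=11 C=2)
Step 4: pour(B -> C) -> (A=7 B=1 C=12)
Step 5: empty(C) -> (A=7 B=1 C=0)
Step 6: empty(B) -> (A=7 B=0 C=0)
Step 7: empty(A) -> (A=0 B=0 C=0)

Answer: 0 0 0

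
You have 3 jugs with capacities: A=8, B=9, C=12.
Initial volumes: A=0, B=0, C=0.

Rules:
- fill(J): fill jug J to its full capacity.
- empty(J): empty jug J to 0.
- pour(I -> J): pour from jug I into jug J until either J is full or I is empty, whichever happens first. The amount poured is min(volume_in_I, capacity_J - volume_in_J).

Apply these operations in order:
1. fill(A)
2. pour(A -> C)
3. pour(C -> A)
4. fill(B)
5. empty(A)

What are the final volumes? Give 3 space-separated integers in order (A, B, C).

Answer: 0 9 0

Derivation:
Step 1: fill(A) -> (A=8 B=0 C=0)
Step 2: pour(A -> C) -> (A=0 B=0 C=8)
Step 3: pour(C -> A) -> (A=8 B=0 C=0)
Step 4: fill(B) -> (A=8 B=9 C=0)
Step 5: empty(A) -> (A=0 B=9 C=0)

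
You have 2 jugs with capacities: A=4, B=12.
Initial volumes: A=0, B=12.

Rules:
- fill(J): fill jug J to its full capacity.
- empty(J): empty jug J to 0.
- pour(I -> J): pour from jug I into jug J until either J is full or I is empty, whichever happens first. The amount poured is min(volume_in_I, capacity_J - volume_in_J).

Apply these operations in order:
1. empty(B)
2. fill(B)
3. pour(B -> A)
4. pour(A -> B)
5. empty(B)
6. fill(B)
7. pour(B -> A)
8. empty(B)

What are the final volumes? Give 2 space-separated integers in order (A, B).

Step 1: empty(B) -> (A=0 B=0)
Step 2: fill(B) -> (A=0 B=12)
Step 3: pour(B -> A) -> (A=4 B=8)
Step 4: pour(A -> B) -> (A=0 B=12)
Step 5: empty(B) -> (A=0 B=0)
Step 6: fill(B) -> (A=0 B=12)
Step 7: pour(B -> A) -> (A=4 B=8)
Step 8: empty(B) -> (A=4 B=0)

Answer: 4 0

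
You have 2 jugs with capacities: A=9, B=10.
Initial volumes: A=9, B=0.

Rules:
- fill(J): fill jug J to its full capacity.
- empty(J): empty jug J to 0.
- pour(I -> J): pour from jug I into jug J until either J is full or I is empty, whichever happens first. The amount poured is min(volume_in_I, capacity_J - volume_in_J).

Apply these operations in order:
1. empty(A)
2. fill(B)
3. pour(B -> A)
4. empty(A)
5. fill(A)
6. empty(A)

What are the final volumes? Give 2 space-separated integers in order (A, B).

Answer: 0 1

Derivation:
Step 1: empty(A) -> (A=0 B=0)
Step 2: fill(B) -> (A=0 B=10)
Step 3: pour(B -> A) -> (A=9 B=1)
Step 4: empty(A) -> (A=0 B=1)
Step 5: fill(A) -> (A=9 B=1)
Step 6: empty(A) -> (A=0 B=1)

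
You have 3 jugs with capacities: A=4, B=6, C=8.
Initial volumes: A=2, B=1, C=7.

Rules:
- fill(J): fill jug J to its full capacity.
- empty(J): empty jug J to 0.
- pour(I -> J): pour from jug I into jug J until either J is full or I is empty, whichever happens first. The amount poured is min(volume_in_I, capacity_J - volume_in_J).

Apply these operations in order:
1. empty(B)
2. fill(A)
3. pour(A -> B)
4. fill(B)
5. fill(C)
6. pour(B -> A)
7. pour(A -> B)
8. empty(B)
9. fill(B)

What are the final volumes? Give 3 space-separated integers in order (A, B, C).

Step 1: empty(B) -> (A=2 B=0 C=7)
Step 2: fill(A) -> (A=4 B=0 C=7)
Step 3: pour(A -> B) -> (A=0 B=4 C=7)
Step 4: fill(B) -> (A=0 B=6 C=7)
Step 5: fill(C) -> (A=0 B=6 C=8)
Step 6: pour(B -> A) -> (A=4 B=2 C=8)
Step 7: pour(A -> B) -> (A=0 B=6 C=8)
Step 8: empty(B) -> (A=0 B=0 C=8)
Step 9: fill(B) -> (A=0 B=6 C=8)

Answer: 0 6 8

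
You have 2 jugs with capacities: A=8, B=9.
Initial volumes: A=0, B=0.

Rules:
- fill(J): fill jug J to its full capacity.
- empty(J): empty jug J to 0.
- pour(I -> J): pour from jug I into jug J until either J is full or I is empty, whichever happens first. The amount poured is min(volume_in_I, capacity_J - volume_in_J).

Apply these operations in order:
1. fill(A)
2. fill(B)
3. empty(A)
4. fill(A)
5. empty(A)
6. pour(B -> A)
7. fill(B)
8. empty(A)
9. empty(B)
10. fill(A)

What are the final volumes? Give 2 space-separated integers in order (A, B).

Step 1: fill(A) -> (A=8 B=0)
Step 2: fill(B) -> (A=8 B=9)
Step 3: empty(A) -> (A=0 B=9)
Step 4: fill(A) -> (A=8 B=9)
Step 5: empty(A) -> (A=0 B=9)
Step 6: pour(B -> A) -> (A=8 B=1)
Step 7: fill(B) -> (A=8 B=9)
Step 8: empty(A) -> (A=0 B=9)
Step 9: empty(B) -> (A=0 B=0)
Step 10: fill(A) -> (A=8 B=0)

Answer: 8 0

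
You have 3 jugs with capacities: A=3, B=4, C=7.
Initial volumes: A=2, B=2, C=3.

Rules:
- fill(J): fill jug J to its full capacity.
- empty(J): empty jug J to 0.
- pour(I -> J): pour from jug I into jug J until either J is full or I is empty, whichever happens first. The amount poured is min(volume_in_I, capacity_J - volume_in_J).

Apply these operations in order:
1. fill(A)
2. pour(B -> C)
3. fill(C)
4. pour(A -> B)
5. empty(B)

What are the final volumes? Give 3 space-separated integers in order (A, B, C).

Answer: 0 0 7

Derivation:
Step 1: fill(A) -> (A=3 B=2 C=3)
Step 2: pour(B -> C) -> (A=3 B=0 C=5)
Step 3: fill(C) -> (A=3 B=0 C=7)
Step 4: pour(A -> B) -> (A=0 B=3 C=7)
Step 5: empty(B) -> (A=0 B=0 C=7)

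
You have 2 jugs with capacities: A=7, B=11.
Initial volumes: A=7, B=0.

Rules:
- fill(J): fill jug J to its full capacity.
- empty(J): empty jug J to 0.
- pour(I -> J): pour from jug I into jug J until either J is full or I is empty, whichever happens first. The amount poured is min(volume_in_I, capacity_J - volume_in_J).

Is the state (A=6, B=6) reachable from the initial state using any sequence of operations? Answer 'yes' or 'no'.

Answer: no

Derivation:
BFS explored all 36 reachable states.
Reachable set includes: (0,0), (0,1), (0,2), (0,3), (0,4), (0,5), (0,6), (0,7), (0,8), (0,9), (0,10), (0,11) ...
Target (A=6, B=6) not in reachable set → no.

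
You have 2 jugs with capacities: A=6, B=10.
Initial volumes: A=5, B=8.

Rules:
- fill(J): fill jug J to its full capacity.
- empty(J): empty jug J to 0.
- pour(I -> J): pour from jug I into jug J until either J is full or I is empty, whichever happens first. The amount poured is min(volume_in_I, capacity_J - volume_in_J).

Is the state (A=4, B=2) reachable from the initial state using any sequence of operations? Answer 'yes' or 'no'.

BFS explored all 33 reachable states.
Reachable set includes: (0,0), (0,1), (0,2), (0,3), (0,4), (0,5), (0,6), (0,7), (0,8), (0,9), (0,10), (1,0) ...
Target (A=4, B=2) not in reachable set → no.

Answer: no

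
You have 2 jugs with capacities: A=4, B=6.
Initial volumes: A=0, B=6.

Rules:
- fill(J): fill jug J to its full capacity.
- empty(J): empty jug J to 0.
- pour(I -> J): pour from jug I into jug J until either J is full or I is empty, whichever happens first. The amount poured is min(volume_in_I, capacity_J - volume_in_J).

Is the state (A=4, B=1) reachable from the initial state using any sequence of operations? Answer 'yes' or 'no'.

BFS explored all 10 reachable states.
Reachable set includes: (0,0), (0,2), (0,4), (0,6), (2,0), (2,6), (4,0), (4,2), (4,4), (4,6)
Target (A=4, B=1) not in reachable set → no.

Answer: no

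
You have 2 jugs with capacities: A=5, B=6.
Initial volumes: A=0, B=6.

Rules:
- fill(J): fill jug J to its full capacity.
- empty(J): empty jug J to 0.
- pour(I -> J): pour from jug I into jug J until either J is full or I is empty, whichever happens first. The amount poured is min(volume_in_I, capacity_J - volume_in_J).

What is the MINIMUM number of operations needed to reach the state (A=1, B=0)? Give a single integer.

Answer: 3

Derivation:
BFS from (A=0, B=6). One shortest path:
  1. pour(B -> A) -> (A=5 B=1)
  2. empty(A) -> (A=0 B=1)
  3. pour(B -> A) -> (A=1 B=0)
Reached target in 3 moves.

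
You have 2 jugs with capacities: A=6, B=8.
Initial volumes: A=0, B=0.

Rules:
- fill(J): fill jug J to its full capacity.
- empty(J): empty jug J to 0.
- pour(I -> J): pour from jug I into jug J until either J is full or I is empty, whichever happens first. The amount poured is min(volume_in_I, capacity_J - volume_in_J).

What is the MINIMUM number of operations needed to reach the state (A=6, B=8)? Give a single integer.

BFS from (A=0, B=0). One shortest path:
  1. fill(A) -> (A=6 B=0)
  2. fill(B) -> (A=6 B=8)
Reached target in 2 moves.

Answer: 2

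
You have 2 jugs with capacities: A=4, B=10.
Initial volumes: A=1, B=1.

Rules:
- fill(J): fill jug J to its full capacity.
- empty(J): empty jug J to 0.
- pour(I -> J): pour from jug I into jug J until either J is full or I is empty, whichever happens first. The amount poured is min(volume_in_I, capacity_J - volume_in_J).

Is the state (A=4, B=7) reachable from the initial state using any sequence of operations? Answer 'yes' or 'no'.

BFS from (A=1, B=1):
  1. fill(B) -> (A=1 B=10)
  2. pour(B -> A) -> (A=4 B=7)
Target reached → yes.

Answer: yes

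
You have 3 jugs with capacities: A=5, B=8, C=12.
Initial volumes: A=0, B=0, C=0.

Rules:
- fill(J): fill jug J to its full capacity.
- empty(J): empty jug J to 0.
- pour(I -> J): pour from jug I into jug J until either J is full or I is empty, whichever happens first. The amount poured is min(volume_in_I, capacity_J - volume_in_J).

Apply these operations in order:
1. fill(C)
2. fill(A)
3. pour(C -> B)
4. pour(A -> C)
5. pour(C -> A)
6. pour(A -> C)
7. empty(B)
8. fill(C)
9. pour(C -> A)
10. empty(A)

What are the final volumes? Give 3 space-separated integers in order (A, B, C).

Answer: 0 0 7

Derivation:
Step 1: fill(C) -> (A=0 B=0 C=12)
Step 2: fill(A) -> (A=5 B=0 C=12)
Step 3: pour(C -> B) -> (A=5 B=8 C=4)
Step 4: pour(A -> C) -> (A=0 B=8 C=9)
Step 5: pour(C -> A) -> (A=5 B=8 C=4)
Step 6: pour(A -> C) -> (A=0 B=8 C=9)
Step 7: empty(B) -> (A=0 B=0 C=9)
Step 8: fill(C) -> (A=0 B=0 C=12)
Step 9: pour(C -> A) -> (A=5 B=0 C=7)
Step 10: empty(A) -> (A=0 B=0 C=7)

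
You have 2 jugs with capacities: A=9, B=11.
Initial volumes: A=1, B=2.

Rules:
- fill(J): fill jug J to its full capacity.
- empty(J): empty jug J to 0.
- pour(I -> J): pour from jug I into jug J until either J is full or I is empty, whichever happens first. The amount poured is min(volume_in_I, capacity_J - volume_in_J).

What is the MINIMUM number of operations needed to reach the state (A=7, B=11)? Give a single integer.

Answer: 5

Derivation:
BFS from (A=1, B=2). One shortest path:
  1. fill(A) -> (A=9 B=2)
  2. empty(B) -> (A=9 B=0)
  3. pour(A -> B) -> (A=0 B=9)
  4. fill(A) -> (A=9 B=9)
  5. pour(A -> B) -> (A=7 B=11)
Reached target in 5 moves.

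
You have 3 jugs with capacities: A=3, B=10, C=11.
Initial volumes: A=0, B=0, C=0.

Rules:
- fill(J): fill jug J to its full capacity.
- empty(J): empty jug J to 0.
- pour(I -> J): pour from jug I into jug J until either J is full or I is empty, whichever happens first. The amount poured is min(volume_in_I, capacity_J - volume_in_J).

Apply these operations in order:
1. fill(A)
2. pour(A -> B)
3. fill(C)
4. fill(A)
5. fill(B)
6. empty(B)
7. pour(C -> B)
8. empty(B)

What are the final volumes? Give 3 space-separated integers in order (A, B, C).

Step 1: fill(A) -> (A=3 B=0 C=0)
Step 2: pour(A -> B) -> (A=0 B=3 C=0)
Step 3: fill(C) -> (A=0 B=3 C=11)
Step 4: fill(A) -> (A=3 B=3 C=11)
Step 5: fill(B) -> (A=3 B=10 C=11)
Step 6: empty(B) -> (A=3 B=0 C=11)
Step 7: pour(C -> B) -> (A=3 B=10 C=1)
Step 8: empty(B) -> (A=3 B=0 C=1)

Answer: 3 0 1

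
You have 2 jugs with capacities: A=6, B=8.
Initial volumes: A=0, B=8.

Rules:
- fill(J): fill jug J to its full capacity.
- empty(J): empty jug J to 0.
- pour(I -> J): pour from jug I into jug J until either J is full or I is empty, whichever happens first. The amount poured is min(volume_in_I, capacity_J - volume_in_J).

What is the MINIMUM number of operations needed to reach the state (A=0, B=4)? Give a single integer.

Answer: 6

Derivation:
BFS from (A=0, B=8). One shortest path:
  1. pour(B -> A) -> (A=6 B=2)
  2. empty(A) -> (A=0 B=2)
  3. pour(B -> A) -> (A=2 B=0)
  4. fill(B) -> (A=2 B=8)
  5. pour(B -> A) -> (A=6 B=4)
  6. empty(A) -> (A=0 B=4)
Reached target in 6 moves.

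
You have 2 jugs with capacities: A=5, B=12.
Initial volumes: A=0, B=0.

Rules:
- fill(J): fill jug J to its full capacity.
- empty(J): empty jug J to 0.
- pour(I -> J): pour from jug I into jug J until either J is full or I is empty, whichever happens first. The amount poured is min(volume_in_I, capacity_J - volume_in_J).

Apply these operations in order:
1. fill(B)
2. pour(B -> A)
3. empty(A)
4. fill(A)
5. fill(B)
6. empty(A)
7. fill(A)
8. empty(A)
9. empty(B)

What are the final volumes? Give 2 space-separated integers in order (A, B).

Answer: 0 0

Derivation:
Step 1: fill(B) -> (A=0 B=12)
Step 2: pour(B -> A) -> (A=5 B=7)
Step 3: empty(A) -> (A=0 B=7)
Step 4: fill(A) -> (A=5 B=7)
Step 5: fill(B) -> (A=5 B=12)
Step 6: empty(A) -> (A=0 B=12)
Step 7: fill(A) -> (A=5 B=12)
Step 8: empty(A) -> (A=0 B=12)
Step 9: empty(B) -> (A=0 B=0)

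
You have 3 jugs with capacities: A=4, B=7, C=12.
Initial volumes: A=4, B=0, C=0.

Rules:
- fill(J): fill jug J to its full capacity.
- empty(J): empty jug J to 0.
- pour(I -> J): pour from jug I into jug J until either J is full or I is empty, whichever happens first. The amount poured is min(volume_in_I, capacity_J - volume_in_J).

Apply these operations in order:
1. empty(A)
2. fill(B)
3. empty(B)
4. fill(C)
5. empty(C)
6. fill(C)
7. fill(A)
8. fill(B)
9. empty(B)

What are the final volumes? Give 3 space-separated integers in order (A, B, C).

Step 1: empty(A) -> (A=0 B=0 C=0)
Step 2: fill(B) -> (A=0 B=7 C=0)
Step 3: empty(B) -> (A=0 B=0 C=0)
Step 4: fill(C) -> (A=0 B=0 C=12)
Step 5: empty(C) -> (A=0 B=0 C=0)
Step 6: fill(C) -> (A=0 B=0 C=12)
Step 7: fill(A) -> (A=4 B=0 C=12)
Step 8: fill(B) -> (A=4 B=7 C=12)
Step 9: empty(B) -> (A=4 B=0 C=12)

Answer: 4 0 12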